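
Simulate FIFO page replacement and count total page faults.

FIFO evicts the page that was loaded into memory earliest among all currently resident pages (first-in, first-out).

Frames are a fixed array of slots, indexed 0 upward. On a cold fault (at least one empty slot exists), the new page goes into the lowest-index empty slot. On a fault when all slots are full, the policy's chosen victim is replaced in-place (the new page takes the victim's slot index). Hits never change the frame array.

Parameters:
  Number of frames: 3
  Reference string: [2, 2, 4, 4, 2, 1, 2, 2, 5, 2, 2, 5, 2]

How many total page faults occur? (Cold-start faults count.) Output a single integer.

Answer: 5

Derivation:
Step 0: ref 2 → FAULT, frames=[2,-,-]
Step 1: ref 2 → HIT, frames=[2,-,-]
Step 2: ref 4 → FAULT, frames=[2,4,-]
Step 3: ref 4 → HIT, frames=[2,4,-]
Step 4: ref 2 → HIT, frames=[2,4,-]
Step 5: ref 1 → FAULT, frames=[2,4,1]
Step 6: ref 2 → HIT, frames=[2,4,1]
Step 7: ref 2 → HIT, frames=[2,4,1]
Step 8: ref 5 → FAULT (evict 2), frames=[5,4,1]
Step 9: ref 2 → FAULT (evict 4), frames=[5,2,1]
Step 10: ref 2 → HIT, frames=[5,2,1]
Step 11: ref 5 → HIT, frames=[5,2,1]
Step 12: ref 2 → HIT, frames=[5,2,1]
Total faults: 5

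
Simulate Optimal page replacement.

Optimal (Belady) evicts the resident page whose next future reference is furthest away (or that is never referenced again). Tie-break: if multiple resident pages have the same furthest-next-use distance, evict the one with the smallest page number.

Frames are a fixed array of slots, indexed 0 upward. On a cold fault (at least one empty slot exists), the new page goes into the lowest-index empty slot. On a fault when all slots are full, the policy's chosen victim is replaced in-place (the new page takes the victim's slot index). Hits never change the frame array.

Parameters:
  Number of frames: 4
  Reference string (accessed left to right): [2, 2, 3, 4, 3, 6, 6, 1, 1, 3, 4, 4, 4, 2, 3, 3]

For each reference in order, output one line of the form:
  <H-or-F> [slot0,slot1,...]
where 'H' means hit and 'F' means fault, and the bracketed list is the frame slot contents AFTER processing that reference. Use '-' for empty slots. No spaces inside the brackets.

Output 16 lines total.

F [2,-,-,-]
H [2,-,-,-]
F [2,3,-,-]
F [2,3,4,-]
H [2,3,4,-]
F [2,3,4,6]
H [2,3,4,6]
F [2,3,4,1]
H [2,3,4,1]
H [2,3,4,1]
H [2,3,4,1]
H [2,3,4,1]
H [2,3,4,1]
H [2,3,4,1]
H [2,3,4,1]
H [2,3,4,1]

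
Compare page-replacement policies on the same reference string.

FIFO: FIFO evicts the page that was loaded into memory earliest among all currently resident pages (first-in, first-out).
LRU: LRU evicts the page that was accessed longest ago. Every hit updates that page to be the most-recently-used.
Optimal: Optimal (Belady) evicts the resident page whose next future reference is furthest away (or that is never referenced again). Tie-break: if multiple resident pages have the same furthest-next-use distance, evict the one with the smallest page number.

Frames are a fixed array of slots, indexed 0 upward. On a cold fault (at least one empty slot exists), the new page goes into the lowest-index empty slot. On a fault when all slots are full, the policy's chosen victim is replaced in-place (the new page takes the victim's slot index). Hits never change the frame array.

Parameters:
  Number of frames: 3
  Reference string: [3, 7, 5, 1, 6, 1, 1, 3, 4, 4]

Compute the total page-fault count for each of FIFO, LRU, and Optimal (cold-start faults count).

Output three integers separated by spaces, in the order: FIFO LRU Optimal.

Answer: 7 7 6

Derivation:
--- FIFO ---
  step 0: ref 3 -> FAULT, frames=[3,-,-] (faults so far: 1)
  step 1: ref 7 -> FAULT, frames=[3,7,-] (faults so far: 2)
  step 2: ref 5 -> FAULT, frames=[3,7,5] (faults so far: 3)
  step 3: ref 1 -> FAULT, evict 3, frames=[1,7,5] (faults so far: 4)
  step 4: ref 6 -> FAULT, evict 7, frames=[1,6,5] (faults so far: 5)
  step 5: ref 1 -> HIT, frames=[1,6,5] (faults so far: 5)
  step 6: ref 1 -> HIT, frames=[1,6,5] (faults so far: 5)
  step 7: ref 3 -> FAULT, evict 5, frames=[1,6,3] (faults so far: 6)
  step 8: ref 4 -> FAULT, evict 1, frames=[4,6,3] (faults so far: 7)
  step 9: ref 4 -> HIT, frames=[4,6,3] (faults so far: 7)
  FIFO total faults: 7
--- LRU ---
  step 0: ref 3 -> FAULT, frames=[3,-,-] (faults so far: 1)
  step 1: ref 7 -> FAULT, frames=[3,7,-] (faults so far: 2)
  step 2: ref 5 -> FAULT, frames=[3,7,5] (faults so far: 3)
  step 3: ref 1 -> FAULT, evict 3, frames=[1,7,5] (faults so far: 4)
  step 4: ref 6 -> FAULT, evict 7, frames=[1,6,5] (faults so far: 5)
  step 5: ref 1 -> HIT, frames=[1,6,5] (faults so far: 5)
  step 6: ref 1 -> HIT, frames=[1,6,5] (faults so far: 5)
  step 7: ref 3 -> FAULT, evict 5, frames=[1,6,3] (faults so far: 6)
  step 8: ref 4 -> FAULT, evict 6, frames=[1,4,3] (faults so far: 7)
  step 9: ref 4 -> HIT, frames=[1,4,3] (faults so far: 7)
  LRU total faults: 7
--- Optimal ---
  step 0: ref 3 -> FAULT, frames=[3,-,-] (faults so far: 1)
  step 1: ref 7 -> FAULT, frames=[3,7,-] (faults so far: 2)
  step 2: ref 5 -> FAULT, frames=[3,7,5] (faults so far: 3)
  step 3: ref 1 -> FAULT, evict 5, frames=[3,7,1] (faults so far: 4)
  step 4: ref 6 -> FAULT, evict 7, frames=[3,6,1] (faults so far: 5)
  step 5: ref 1 -> HIT, frames=[3,6,1] (faults so far: 5)
  step 6: ref 1 -> HIT, frames=[3,6,1] (faults so far: 5)
  step 7: ref 3 -> HIT, frames=[3,6,1] (faults so far: 5)
  step 8: ref 4 -> FAULT, evict 1, frames=[3,6,4] (faults so far: 6)
  step 9: ref 4 -> HIT, frames=[3,6,4] (faults so far: 6)
  Optimal total faults: 6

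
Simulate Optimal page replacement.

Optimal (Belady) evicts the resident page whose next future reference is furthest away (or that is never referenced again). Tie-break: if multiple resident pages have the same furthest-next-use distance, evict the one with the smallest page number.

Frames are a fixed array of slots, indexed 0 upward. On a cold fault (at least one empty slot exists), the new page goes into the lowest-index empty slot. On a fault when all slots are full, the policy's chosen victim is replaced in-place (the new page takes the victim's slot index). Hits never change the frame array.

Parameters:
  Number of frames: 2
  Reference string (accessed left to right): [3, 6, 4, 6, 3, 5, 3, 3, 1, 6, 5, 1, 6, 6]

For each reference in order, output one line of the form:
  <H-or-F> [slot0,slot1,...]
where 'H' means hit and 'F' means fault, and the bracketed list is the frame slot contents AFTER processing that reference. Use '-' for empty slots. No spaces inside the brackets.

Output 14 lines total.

F [3,-]
F [3,6]
F [4,6]
H [4,6]
F [3,6]
F [3,5]
H [3,5]
H [3,5]
F [1,5]
F [6,5]
H [6,5]
F [6,1]
H [6,1]
H [6,1]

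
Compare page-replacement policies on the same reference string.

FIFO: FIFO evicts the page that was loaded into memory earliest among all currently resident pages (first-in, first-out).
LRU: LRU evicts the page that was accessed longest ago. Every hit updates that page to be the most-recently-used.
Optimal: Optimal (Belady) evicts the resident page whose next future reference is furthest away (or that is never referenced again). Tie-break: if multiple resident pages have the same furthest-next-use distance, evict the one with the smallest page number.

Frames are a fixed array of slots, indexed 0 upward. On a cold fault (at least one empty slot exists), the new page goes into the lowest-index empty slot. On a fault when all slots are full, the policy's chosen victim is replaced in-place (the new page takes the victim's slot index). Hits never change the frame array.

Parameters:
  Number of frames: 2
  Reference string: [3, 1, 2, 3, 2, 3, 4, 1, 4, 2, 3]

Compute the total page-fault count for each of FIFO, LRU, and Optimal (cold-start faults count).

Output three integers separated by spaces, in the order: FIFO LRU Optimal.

Answer: 8 8 7

Derivation:
--- FIFO ---
  step 0: ref 3 -> FAULT, frames=[3,-] (faults so far: 1)
  step 1: ref 1 -> FAULT, frames=[3,1] (faults so far: 2)
  step 2: ref 2 -> FAULT, evict 3, frames=[2,1] (faults so far: 3)
  step 3: ref 3 -> FAULT, evict 1, frames=[2,3] (faults so far: 4)
  step 4: ref 2 -> HIT, frames=[2,3] (faults so far: 4)
  step 5: ref 3 -> HIT, frames=[2,3] (faults so far: 4)
  step 6: ref 4 -> FAULT, evict 2, frames=[4,3] (faults so far: 5)
  step 7: ref 1 -> FAULT, evict 3, frames=[4,1] (faults so far: 6)
  step 8: ref 4 -> HIT, frames=[4,1] (faults so far: 6)
  step 9: ref 2 -> FAULT, evict 4, frames=[2,1] (faults so far: 7)
  step 10: ref 3 -> FAULT, evict 1, frames=[2,3] (faults so far: 8)
  FIFO total faults: 8
--- LRU ---
  step 0: ref 3 -> FAULT, frames=[3,-] (faults so far: 1)
  step 1: ref 1 -> FAULT, frames=[3,1] (faults so far: 2)
  step 2: ref 2 -> FAULT, evict 3, frames=[2,1] (faults so far: 3)
  step 3: ref 3 -> FAULT, evict 1, frames=[2,3] (faults so far: 4)
  step 4: ref 2 -> HIT, frames=[2,3] (faults so far: 4)
  step 5: ref 3 -> HIT, frames=[2,3] (faults so far: 4)
  step 6: ref 4 -> FAULT, evict 2, frames=[4,3] (faults so far: 5)
  step 7: ref 1 -> FAULT, evict 3, frames=[4,1] (faults so far: 6)
  step 8: ref 4 -> HIT, frames=[4,1] (faults so far: 6)
  step 9: ref 2 -> FAULT, evict 1, frames=[4,2] (faults so far: 7)
  step 10: ref 3 -> FAULT, evict 4, frames=[3,2] (faults so far: 8)
  LRU total faults: 8
--- Optimal ---
  step 0: ref 3 -> FAULT, frames=[3,-] (faults so far: 1)
  step 1: ref 1 -> FAULT, frames=[3,1] (faults so far: 2)
  step 2: ref 2 -> FAULT, evict 1, frames=[3,2] (faults so far: 3)
  step 3: ref 3 -> HIT, frames=[3,2] (faults so far: 3)
  step 4: ref 2 -> HIT, frames=[3,2] (faults so far: 3)
  step 5: ref 3 -> HIT, frames=[3,2] (faults so far: 3)
  step 6: ref 4 -> FAULT, evict 3, frames=[4,2] (faults so far: 4)
  step 7: ref 1 -> FAULT, evict 2, frames=[4,1] (faults so far: 5)
  step 8: ref 4 -> HIT, frames=[4,1] (faults so far: 5)
  step 9: ref 2 -> FAULT, evict 1, frames=[4,2] (faults so far: 6)
  step 10: ref 3 -> FAULT, evict 2, frames=[4,3] (faults so far: 7)
  Optimal total faults: 7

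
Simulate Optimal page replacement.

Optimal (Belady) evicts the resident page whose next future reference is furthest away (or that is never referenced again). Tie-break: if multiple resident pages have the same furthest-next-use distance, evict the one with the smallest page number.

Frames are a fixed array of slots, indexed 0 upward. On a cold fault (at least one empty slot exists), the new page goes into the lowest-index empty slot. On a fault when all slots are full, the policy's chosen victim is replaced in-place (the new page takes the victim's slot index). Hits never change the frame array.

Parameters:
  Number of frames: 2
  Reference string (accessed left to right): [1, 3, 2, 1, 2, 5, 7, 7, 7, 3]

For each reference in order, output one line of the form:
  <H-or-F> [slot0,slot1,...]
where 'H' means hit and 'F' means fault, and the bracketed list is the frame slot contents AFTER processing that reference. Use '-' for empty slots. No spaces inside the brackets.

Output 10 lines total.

F [1,-]
F [1,3]
F [1,2]
H [1,2]
H [1,2]
F [5,2]
F [5,7]
H [5,7]
H [5,7]
F [3,7]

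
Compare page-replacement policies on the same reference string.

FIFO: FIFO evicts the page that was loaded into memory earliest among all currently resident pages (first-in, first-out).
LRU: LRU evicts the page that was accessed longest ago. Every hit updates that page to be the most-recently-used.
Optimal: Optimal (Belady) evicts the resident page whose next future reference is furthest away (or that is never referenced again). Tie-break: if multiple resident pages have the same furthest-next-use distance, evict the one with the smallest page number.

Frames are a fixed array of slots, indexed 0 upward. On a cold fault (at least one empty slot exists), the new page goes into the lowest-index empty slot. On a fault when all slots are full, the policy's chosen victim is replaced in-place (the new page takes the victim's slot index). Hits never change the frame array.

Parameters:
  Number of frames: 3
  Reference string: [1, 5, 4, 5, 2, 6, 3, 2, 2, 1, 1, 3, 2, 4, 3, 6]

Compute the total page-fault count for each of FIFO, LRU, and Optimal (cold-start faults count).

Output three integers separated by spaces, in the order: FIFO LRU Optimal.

Answer: 11 9 8

Derivation:
--- FIFO ---
  step 0: ref 1 -> FAULT, frames=[1,-,-] (faults so far: 1)
  step 1: ref 5 -> FAULT, frames=[1,5,-] (faults so far: 2)
  step 2: ref 4 -> FAULT, frames=[1,5,4] (faults so far: 3)
  step 3: ref 5 -> HIT, frames=[1,5,4] (faults so far: 3)
  step 4: ref 2 -> FAULT, evict 1, frames=[2,5,4] (faults so far: 4)
  step 5: ref 6 -> FAULT, evict 5, frames=[2,6,4] (faults so far: 5)
  step 6: ref 3 -> FAULT, evict 4, frames=[2,6,3] (faults so far: 6)
  step 7: ref 2 -> HIT, frames=[2,6,3] (faults so far: 6)
  step 8: ref 2 -> HIT, frames=[2,6,3] (faults so far: 6)
  step 9: ref 1 -> FAULT, evict 2, frames=[1,6,3] (faults so far: 7)
  step 10: ref 1 -> HIT, frames=[1,6,3] (faults so far: 7)
  step 11: ref 3 -> HIT, frames=[1,6,3] (faults so far: 7)
  step 12: ref 2 -> FAULT, evict 6, frames=[1,2,3] (faults so far: 8)
  step 13: ref 4 -> FAULT, evict 3, frames=[1,2,4] (faults so far: 9)
  step 14: ref 3 -> FAULT, evict 1, frames=[3,2,4] (faults so far: 10)
  step 15: ref 6 -> FAULT, evict 2, frames=[3,6,4] (faults so far: 11)
  FIFO total faults: 11
--- LRU ---
  step 0: ref 1 -> FAULT, frames=[1,-,-] (faults so far: 1)
  step 1: ref 5 -> FAULT, frames=[1,5,-] (faults so far: 2)
  step 2: ref 4 -> FAULT, frames=[1,5,4] (faults so far: 3)
  step 3: ref 5 -> HIT, frames=[1,5,4] (faults so far: 3)
  step 4: ref 2 -> FAULT, evict 1, frames=[2,5,4] (faults so far: 4)
  step 5: ref 6 -> FAULT, evict 4, frames=[2,5,6] (faults so far: 5)
  step 6: ref 3 -> FAULT, evict 5, frames=[2,3,6] (faults so far: 6)
  step 7: ref 2 -> HIT, frames=[2,3,6] (faults so far: 6)
  step 8: ref 2 -> HIT, frames=[2,3,6] (faults so far: 6)
  step 9: ref 1 -> FAULT, evict 6, frames=[2,3,1] (faults so far: 7)
  step 10: ref 1 -> HIT, frames=[2,3,1] (faults so far: 7)
  step 11: ref 3 -> HIT, frames=[2,3,1] (faults so far: 7)
  step 12: ref 2 -> HIT, frames=[2,3,1] (faults so far: 7)
  step 13: ref 4 -> FAULT, evict 1, frames=[2,3,4] (faults so far: 8)
  step 14: ref 3 -> HIT, frames=[2,3,4] (faults so far: 8)
  step 15: ref 6 -> FAULT, evict 2, frames=[6,3,4] (faults so far: 9)
  LRU total faults: 9
--- Optimal ---
  step 0: ref 1 -> FAULT, frames=[1,-,-] (faults so far: 1)
  step 1: ref 5 -> FAULT, frames=[1,5,-] (faults so far: 2)
  step 2: ref 4 -> FAULT, frames=[1,5,4] (faults so far: 3)
  step 3: ref 5 -> HIT, frames=[1,5,4] (faults so far: 3)
  step 4: ref 2 -> FAULT, evict 5, frames=[1,2,4] (faults so far: 4)
  step 5: ref 6 -> FAULT, evict 4, frames=[1,2,6] (faults so far: 5)
  step 6: ref 3 -> FAULT, evict 6, frames=[1,2,3] (faults so far: 6)
  step 7: ref 2 -> HIT, frames=[1,2,3] (faults so far: 6)
  step 8: ref 2 -> HIT, frames=[1,2,3] (faults so far: 6)
  step 9: ref 1 -> HIT, frames=[1,2,3] (faults so far: 6)
  step 10: ref 1 -> HIT, frames=[1,2,3] (faults so far: 6)
  step 11: ref 3 -> HIT, frames=[1,2,3] (faults so far: 6)
  step 12: ref 2 -> HIT, frames=[1,2,3] (faults so far: 6)
  step 13: ref 4 -> FAULT, evict 1, frames=[4,2,3] (faults so far: 7)
  step 14: ref 3 -> HIT, frames=[4,2,3] (faults so far: 7)
  step 15: ref 6 -> FAULT, evict 2, frames=[4,6,3] (faults so far: 8)
  Optimal total faults: 8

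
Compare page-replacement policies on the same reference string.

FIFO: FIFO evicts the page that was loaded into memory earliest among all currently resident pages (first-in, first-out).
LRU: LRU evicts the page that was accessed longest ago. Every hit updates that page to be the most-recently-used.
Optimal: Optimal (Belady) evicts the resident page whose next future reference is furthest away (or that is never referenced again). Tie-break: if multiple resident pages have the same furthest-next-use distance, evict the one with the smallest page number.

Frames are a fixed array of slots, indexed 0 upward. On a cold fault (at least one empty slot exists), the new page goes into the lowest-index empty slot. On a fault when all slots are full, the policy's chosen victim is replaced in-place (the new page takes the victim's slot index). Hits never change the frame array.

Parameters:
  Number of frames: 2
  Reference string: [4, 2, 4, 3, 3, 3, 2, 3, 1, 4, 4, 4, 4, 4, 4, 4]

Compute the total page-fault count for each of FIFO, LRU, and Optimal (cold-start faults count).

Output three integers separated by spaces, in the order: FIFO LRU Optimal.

Answer: 5 6 5

Derivation:
--- FIFO ---
  step 0: ref 4 -> FAULT, frames=[4,-] (faults so far: 1)
  step 1: ref 2 -> FAULT, frames=[4,2] (faults so far: 2)
  step 2: ref 4 -> HIT, frames=[4,2] (faults so far: 2)
  step 3: ref 3 -> FAULT, evict 4, frames=[3,2] (faults so far: 3)
  step 4: ref 3 -> HIT, frames=[3,2] (faults so far: 3)
  step 5: ref 3 -> HIT, frames=[3,2] (faults so far: 3)
  step 6: ref 2 -> HIT, frames=[3,2] (faults so far: 3)
  step 7: ref 3 -> HIT, frames=[3,2] (faults so far: 3)
  step 8: ref 1 -> FAULT, evict 2, frames=[3,1] (faults so far: 4)
  step 9: ref 4 -> FAULT, evict 3, frames=[4,1] (faults so far: 5)
  step 10: ref 4 -> HIT, frames=[4,1] (faults so far: 5)
  step 11: ref 4 -> HIT, frames=[4,1] (faults so far: 5)
  step 12: ref 4 -> HIT, frames=[4,1] (faults so far: 5)
  step 13: ref 4 -> HIT, frames=[4,1] (faults so far: 5)
  step 14: ref 4 -> HIT, frames=[4,1] (faults so far: 5)
  step 15: ref 4 -> HIT, frames=[4,1] (faults so far: 5)
  FIFO total faults: 5
--- LRU ---
  step 0: ref 4 -> FAULT, frames=[4,-] (faults so far: 1)
  step 1: ref 2 -> FAULT, frames=[4,2] (faults so far: 2)
  step 2: ref 4 -> HIT, frames=[4,2] (faults so far: 2)
  step 3: ref 3 -> FAULT, evict 2, frames=[4,3] (faults so far: 3)
  step 4: ref 3 -> HIT, frames=[4,3] (faults so far: 3)
  step 5: ref 3 -> HIT, frames=[4,3] (faults so far: 3)
  step 6: ref 2 -> FAULT, evict 4, frames=[2,3] (faults so far: 4)
  step 7: ref 3 -> HIT, frames=[2,3] (faults so far: 4)
  step 8: ref 1 -> FAULT, evict 2, frames=[1,3] (faults so far: 5)
  step 9: ref 4 -> FAULT, evict 3, frames=[1,4] (faults so far: 6)
  step 10: ref 4 -> HIT, frames=[1,4] (faults so far: 6)
  step 11: ref 4 -> HIT, frames=[1,4] (faults so far: 6)
  step 12: ref 4 -> HIT, frames=[1,4] (faults so far: 6)
  step 13: ref 4 -> HIT, frames=[1,4] (faults so far: 6)
  step 14: ref 4 -> HIT, frames=[1,4] (faults so far: 6)
  step 15: ref 4 -> HIT, frames=[1,4] (faults so far: 6)
  LRU total faults: 6
--- Optimal ---
  step 0: ref 4 -> FAULT, frames=[4,-] (faults so far: 1)
  step 1: ref 2 -> FAULT, frames=[4,2] (faults so far: 2)
  step 2: ref 4 -> HIT, frames=[4,2] (faults so far: 2)
  step 3: ref 3 -> FAULT, evict 4, frames=[3,2] (faults so far: 3)
  step 4: ref 3 -> HIT, frames=[3,2] (faults so far: 3)
  step 5: ref 3 -> HIT, frames=[3,2] (faults so far: 3)
  step 6: ref 2 -> HIT, frames=[3,2] (faults so far: 3)
  step 7: ref 3 -> HIT, frames=[3,2] (faults so far: 3)
  step 8: ref 1 -> FAULT, evict 2, frames=[3,1] (faults so far: 4)
  step 9: ref 4 -> FAULT, evict 1, frames=[3,4] (faults so far: 5)
  step 10: ref 4 -> HIT, frames=[3,4] (faults so far: 5)
  step 11: ref 4 -> HIT, frames=[3,4] (faults so far: 5)
  step 12: ref 4 -> HIT, frames=[3,4] (faults so far: 5)
  step 13: ref 4 -> HIT, frames=[3,4] (faults so far: 5)
  step 14: ref 4 -> HIT, frames=[3,4] (faults so far: 5)
  step 15: ref 4 -> HIT, frames=[3,4] (faults so far: 5)
  Optimal total faults: 5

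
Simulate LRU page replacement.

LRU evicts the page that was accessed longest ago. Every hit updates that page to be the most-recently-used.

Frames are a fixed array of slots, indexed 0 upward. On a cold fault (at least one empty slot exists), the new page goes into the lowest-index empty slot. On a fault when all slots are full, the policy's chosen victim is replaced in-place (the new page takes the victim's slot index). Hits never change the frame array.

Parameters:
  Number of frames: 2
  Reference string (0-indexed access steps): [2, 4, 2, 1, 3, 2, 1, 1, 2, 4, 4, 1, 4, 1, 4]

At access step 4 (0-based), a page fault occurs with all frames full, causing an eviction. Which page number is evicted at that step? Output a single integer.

Answer: 2

Derivation:
Step 0: ref 2 -> FAULT, frames=[2,-]
Step 1: ref 4 -> FAULT, frames=[2,4]
Step 2: ref 2 -> HIT, frames=[2,4]
Step 3: ref 1 -> FAULT, evict 4, frames=[2,1]
Step 4: ref 3 -> FAULT, evict 2, frames=[3,1]
At step 4: evicted page 2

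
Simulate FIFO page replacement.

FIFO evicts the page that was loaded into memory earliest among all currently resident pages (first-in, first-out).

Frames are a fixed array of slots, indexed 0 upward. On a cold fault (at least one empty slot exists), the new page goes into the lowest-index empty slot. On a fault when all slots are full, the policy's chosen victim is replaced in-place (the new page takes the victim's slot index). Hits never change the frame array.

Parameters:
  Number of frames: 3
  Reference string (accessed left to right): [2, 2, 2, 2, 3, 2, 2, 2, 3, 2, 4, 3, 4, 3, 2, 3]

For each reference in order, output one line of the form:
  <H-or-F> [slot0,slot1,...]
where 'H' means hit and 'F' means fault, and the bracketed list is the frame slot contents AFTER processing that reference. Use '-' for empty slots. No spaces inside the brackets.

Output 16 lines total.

F [2,-,-]
H [2,-,-]
H [2,-,-]
H [2,-,-]
F [2,3,-]
H [2,3,-]
H [2,3,-]
H [2,3,-]
H [2,3,-]
H [2,3,-]
F [2,3,4]
H [2,3,4]
H [2,3,4]
H [2,3,4]
H [2,3,4]
H [2,3,4]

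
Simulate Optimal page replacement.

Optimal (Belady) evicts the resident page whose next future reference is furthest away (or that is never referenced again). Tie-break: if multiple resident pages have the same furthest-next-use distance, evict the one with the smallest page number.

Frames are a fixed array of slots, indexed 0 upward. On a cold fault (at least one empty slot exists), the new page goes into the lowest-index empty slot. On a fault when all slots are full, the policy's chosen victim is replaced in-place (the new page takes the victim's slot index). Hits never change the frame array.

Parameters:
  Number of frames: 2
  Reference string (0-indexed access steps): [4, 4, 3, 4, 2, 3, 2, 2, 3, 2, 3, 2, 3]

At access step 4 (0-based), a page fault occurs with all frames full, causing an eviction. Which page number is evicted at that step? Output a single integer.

Step 0: ref 4 -> FAULT, frames=[4,-]
Step 1: ref 4 -> HIT, frames=[4,-]
Step 2: ref 3 -> FAULT, frames=[4,3]
Step 3: ref 4 -> HIT, frames=[4,3]
Step 4: ref 2 -> FAULT, evict 4, frames=[2,3]
At step 4: evicted page 4

Answer: 4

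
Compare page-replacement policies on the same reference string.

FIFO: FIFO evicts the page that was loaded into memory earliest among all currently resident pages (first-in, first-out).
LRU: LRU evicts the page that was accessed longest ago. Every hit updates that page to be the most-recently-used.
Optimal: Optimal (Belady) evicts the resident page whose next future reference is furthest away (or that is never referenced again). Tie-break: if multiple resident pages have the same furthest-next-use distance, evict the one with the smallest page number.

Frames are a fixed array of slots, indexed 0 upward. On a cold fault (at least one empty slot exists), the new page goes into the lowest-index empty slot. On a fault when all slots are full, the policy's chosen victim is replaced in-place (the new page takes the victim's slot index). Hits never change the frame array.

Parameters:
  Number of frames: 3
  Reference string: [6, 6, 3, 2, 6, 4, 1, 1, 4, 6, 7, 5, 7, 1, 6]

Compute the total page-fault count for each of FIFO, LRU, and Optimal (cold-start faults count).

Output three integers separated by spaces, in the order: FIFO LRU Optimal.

--- FIFO ---
  step 0: ref 6 -> FAULT, frames=[6,-,-] (faults so far: 1)
  step 1: ref 6 -> HIT, frames=[6,-,-] (faults so far: 1)
  step 2: ref 3 -> FAULT, frames=[6,3,-] (faults so far: 2)
  step 3: ref 2 -> FAULT, frames=[6,3,2] (faults so far: 3)
  step 4: ref 6 -> HIT, frames=[6,3,2] (faults so far: 3)
  step 5: ref 4 -> FAULT, evict 6, frames=[4,3,2] (faults so far: 4)
  step 6: ref 1 -> FAULT, evict 3, frames=[4,1,2] (faults so far: 5)
  step 7: ref 1 -> HIT, frames=[4,1,2] (faults so far: 5)
  step 8: ref 4 -> HIT, frames=[4,1,2] (faults so far: 5)
  step 9: ref 6 -> FAULT, evict 2, frames=[4,1,6] (faults so far: 6)
  step 10: ref 7 -> FAULT, evict 4, frames=[7,1,6] (faults so far: 7)
  step 11: ref 5 -> FAULT, evict 1, frames=[7,5,6] (faults so far: 8)
  step 12: ref 7 -> HIT, frames=[7,5,6] (faults so far: 8)
  step 13: ref 1 -> FAULT, evict 6, frames=[7,5,1] (faults so far: 9)
  step 14: ref 6 -> FAULT, evict 7, frames=[6,5,1] (faults so far: 10)
  FIFO total faults: 10
--- LRU ---
  step 0: ref 6 -> FAULT, frames=[6,-,-] (faults so far: 1)
  step 1: ref 6 -> HIT, frames=[6,-,-] (faults so far: 1)
  step 2: ref 3 -> FAULT, frames=[6,3,-] (faults so far: 2)
  step 3: ref 2 -> FAULT, frames=[6,3,2] (faults so far: 3)
  step 4: ref 6 -> HIT, frames=[6,3,2] (faults so far: 3)
  step 5: ref 4 -> FAULT, evict 3, frames=[6,4,2] (faults so far: 4)
  step 6: ref 1 -> FAULT, evict 2, frames=[6,4,1] (faults so far: 5)
  step 7: ref 1 -> HIT, frames=[6,4,1] (faults so far: 5)
  step 8: ref 4 -> HIT, frames=[6,4,1] (faults so far: 5)
  step 9: ref 6 -> HIT, frames=[6,4,1] (faults so far: 5)
  step 10: ref 7 -> FAULT, evict 1, frames=[6,4,7] (faults so far: 6)
  step 11: ref 5 -> FAULT, evict 4, frames=[6,5,7] (faults so far: 7)
  step 12: ref 7 -> HIT, frames=[6,5,7] (faults so far: 7)
  step 13: ref 1 -> FAULT, evict 6, frames=[1,5,7] (faults so far: 8)
  step 14: ref 6 -> FAULT, evict 5, frames=[1,6,7] (faults so far: 9)
  LRU total faults: 9
--- Optimal ---
  step 0: ref 6 -> FAULT, frames=[6,-,-] (faults so far: 1)
  step 1: ref 6 -> HIT, frames=[6,-,-] (faults so far: 1)
  step 2: ref 3 -> FAULT, frames=[6,3,-] (faults so far: 2)
  step 3: ref 2 -> FAULT, frames=[6,3,2] (faults so far: 3)
  step 4: ref 6 -> HIT, frames=[6,3,2] (faults so far: 3)
  step 5: ref 4 -> FAULT, evict 2, frames=[6,3,4] (faults so far: 4)
  step 6: ref 1 -> FAULT, evict 3, frames=[6,1,4] (faults so far: 5)
  step 7: ref 1 -> HIT, frames=[6,1,4] (faults so far: 5)
  step 8: ref 4 -> HIT, frames=[6,1,4] (faults so far: 5)
  step 9: ref 6 -> HIT, frames=[6,1,4] (faults so far: 5)
  step 10: ref 7 -> FAULT, evict 4, frames=[6,1,7] (faults so far: 6)
  step 11: ref 5 -> FAULT, evict 6, frames=[5,1,7] (faults so far: 7)
  step 12: ref 7 -> HIT, frames=[5,1,7] (faults so far: 7)
  step 13: ref 1 -> HIT, frames=[5,1,7] (faults so far: 7)
  step 14: ref 6 -> FAULT, evict 1, frames=[5,6,7] (faults so far: 8)
  Optimal total faults: 8

Answer: 10 9 8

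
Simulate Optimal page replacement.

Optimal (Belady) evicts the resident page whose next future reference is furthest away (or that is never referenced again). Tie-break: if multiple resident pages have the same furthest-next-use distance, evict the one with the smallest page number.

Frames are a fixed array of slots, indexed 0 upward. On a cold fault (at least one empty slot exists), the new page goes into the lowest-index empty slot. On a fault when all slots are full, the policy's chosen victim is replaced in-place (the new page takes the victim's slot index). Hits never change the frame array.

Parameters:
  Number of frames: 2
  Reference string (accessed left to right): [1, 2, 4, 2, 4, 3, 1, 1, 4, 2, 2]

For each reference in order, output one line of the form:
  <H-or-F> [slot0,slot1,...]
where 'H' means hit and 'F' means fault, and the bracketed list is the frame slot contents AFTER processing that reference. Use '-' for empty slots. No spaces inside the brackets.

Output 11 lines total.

F [1,-]
F [1,2]
F [4,2]
H [4,2]
H [4,2]
F [4,3]
F [4,1]
H [4,1]
H [4,1]
F [4,2]
H [4,2]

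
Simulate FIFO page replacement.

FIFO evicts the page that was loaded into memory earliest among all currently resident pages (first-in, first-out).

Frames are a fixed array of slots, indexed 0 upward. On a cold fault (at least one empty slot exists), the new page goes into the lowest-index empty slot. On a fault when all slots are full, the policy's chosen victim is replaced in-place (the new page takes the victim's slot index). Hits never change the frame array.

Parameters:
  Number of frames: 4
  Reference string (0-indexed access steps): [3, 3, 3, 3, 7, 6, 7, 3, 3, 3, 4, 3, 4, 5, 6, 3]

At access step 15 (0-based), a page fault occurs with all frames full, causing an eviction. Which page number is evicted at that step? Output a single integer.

Answer: 7

Derivation:
Step 0: ref 3 -> FAULT, frames=[3,-,-,-]
Step 1: ref 3 -> HIT, frames=[3,-,-,-]
Step 2: ref 3 -> HIT, frames=[3,-,-,-]
Step 3: ref 3 -> HIT, frames=[3,-,-,-]
Step 4: ref 7 -> FAULT, frames=[3,7,-,-]
Step 5: ref 6 -> FAULT, frames=[3,7,6,-]
Step 6: ref 7 -> HIT, frames=[3,7,6,-]
Step 7: ref 3 -> HIT, frames=[3,7,6,-]
Step 8: ref 3 -> HIT, frames=[3,7,6,-]
Step 9: ref 3 -> HIT, frames=[3,7,6,-]
Step 10: ref 4 -> FAULT, frames=[3,7,6,4]
Step 11: ref 3 -> HIT, frames=[3,7,6,4]
Step 12: ref 4 -> HIT, frames=[3,7,6,4]
Step 13: ref 5 -> FAULT, evict 3, frames=[5,7,6,4]
Step 14: ref 6 -> HIT, frames=[5,7,6,4]
Step 15: ref 3 -> FAULT, evict 7, frames=[5,3,6,4]
At step 15: evicted page 7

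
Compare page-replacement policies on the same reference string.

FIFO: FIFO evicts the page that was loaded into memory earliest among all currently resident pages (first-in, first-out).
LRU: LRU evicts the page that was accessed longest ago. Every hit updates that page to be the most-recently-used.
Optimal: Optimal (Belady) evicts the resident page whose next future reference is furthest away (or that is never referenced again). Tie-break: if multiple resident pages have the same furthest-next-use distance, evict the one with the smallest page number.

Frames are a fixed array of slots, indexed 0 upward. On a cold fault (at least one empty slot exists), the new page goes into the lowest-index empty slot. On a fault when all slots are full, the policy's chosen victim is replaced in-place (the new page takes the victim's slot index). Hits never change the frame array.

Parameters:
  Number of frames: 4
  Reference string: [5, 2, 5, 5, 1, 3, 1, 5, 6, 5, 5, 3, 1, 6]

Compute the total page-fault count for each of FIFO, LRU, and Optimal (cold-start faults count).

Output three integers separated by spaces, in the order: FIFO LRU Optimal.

Answer: 6 5 5

Derivation:
--- FIFO ---
  step 0: ref 5 -> FAULT, frames=[5,-,-,-] (faults so far: 1)
  step 1: ref 2 -> FAULT, frames=[5,2,-,-] (faults so far: 2)
  step 2: ref 5 -> HIT, frames=[5,2,-,-] (faults so far: 2)
  step 3: ref 5 -> HIT, frames=[5,2,-,-] (faults so far: 2)
  step 4: ref 1 -> FAULT, frames=[5,2,1,-] (faults so far: 3)
  step 5: ref 3 -> FAULT, frames=[5,2,1,3] (faults so far: 4)
  step 6: ref 1 -> HIT, frames=[5,2,1,3] (faults so far: 4)
  step 7: ref 5 -> HIT, frames=[5,2,1,3] (faults so far: 4)
  step 8: ref 6 -> FAULT, evict 5, frames=[6,2,1,3] (faults so far: 5)
  step 9: ref 5 -> FAULT, evict 2, frames=[6,5,1,3] (faults so far: 6)
  step 10: ref 5 -> HIT, frames=[6,5,1,3] (faults so far: 6)
  step 11: ref 3 -> HIT, frames=[6,5,1,3] (faults so far: 6)
  step 12: ref 1 -> HIT, frames=[6,5,1,3] (faults so far: 6)
  step 13: ref 6 -> HIT, frames=[6,5,1,3] (faults so far: 6)
  FIFO total faults: 6
--- LRU ---
  step 0: ref 5 -> FAULT, frames=[5,-,-,-] (faults so far: 1)
  step 1: ref 2 -> FAULT, frames=[5,2,-,-] (faults so far: 2)
  step 2: ref 5 -> HIT, frames=[5,2,-,-] (faults so far: 2)
  step 3: ref 5 -> HIT, frames=[5,2,-,-] (faults so far: 2)
  step 4: ref 1 -> FAULT, frames=[5,2,1,-] (faults so far: 3)
  step 5: ref 3 -> FAULT, frames=[5,2,1,3] (faults so far: 4)
  step 6: ref 1 -> HIT, frames=[5,2,1,3] (faults so far: 4)
  step 7: ref 5 -> HIT, frames=[5,2,1,3] (faults so far: 4)
  step 8: ref 6 -> FAULT, evict 2, frames=[5,6,1,3] (faults so far: 5)
  step 9: ref 5 -> HIT, frames=[5,6,1,3] (faults so far: 5)
  step 10: ref 5 -> HIT, frames=[5,6,1,3] (faults so far: 5)
  step 11: ref 3 -> HIT, frames=[5,6,1,3] (faults so far: 5)
  step 12: ref 1 -> HIT, frames=[5,6,1,3] (faults so far: 5)
  step 13: ref 6 -> HIT, frames=[5,6,1,3] (faults so far: 5)
  LRU total faults: 5
--- Optimal ---
  step 0: ref 5 -> FAULT, frames=[5,-,-,-] (faults so far: 1)
  step 1: ref 2 -> FAULT, frames=[5,2,-,-] (faults so far: 2)
  step 2: ref 5 -> HIT, frames=[5,2,-,-] (faults so far: 2)
  step 3: ref 5 -> HIT, frames=[5,2,-,-] (faults so far: 2)
  step 4: ref 1 -> FAULT, frames=[5,2,1,-] (faults so far: 3)
  step 5: ref 3 -> FAULT, frames=[5,2,1,3] (faults so far: 4)
  step 6: ref 1 -> HIT, frames=[5,2,1,3] (faults so far: 4)
  step 7: ref 5 -> HIT, frames=[5,2,1,3] (faults so far: 4)
  step 8: ref 6 -> FAULT, evict 2, frames=[5,6,1,3] (faults so far: 5)
  step 9: ref 5 -> HIT, frames=[5,6,1,3] (faults so far: 5)
  step 10: ref 5 -> HIT, frames=[5,6,1,3] (faults so far: 5)
  step 11: ref 3 -> HIT, frames=[5,6,1,3] (faults so far: 5)
  step 12: ref 1 -> HIT, frames=[5,6,1,3] (faults so far: 5)
  step 13: ref 6 -> HIT, frames=[5,6,1,3] (faults so far: 5)
  Optimal total faults: 5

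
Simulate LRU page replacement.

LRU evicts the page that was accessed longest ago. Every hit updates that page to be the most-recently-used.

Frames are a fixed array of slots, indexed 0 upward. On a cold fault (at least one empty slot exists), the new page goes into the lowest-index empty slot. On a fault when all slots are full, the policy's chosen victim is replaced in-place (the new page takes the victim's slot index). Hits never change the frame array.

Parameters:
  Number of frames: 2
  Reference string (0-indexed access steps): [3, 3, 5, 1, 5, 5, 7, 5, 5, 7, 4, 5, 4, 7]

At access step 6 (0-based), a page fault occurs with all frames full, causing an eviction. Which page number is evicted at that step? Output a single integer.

Step 0: ref 3 -> FAULT, frames=[3,-]
Step 1: ref 3 -> HIT, frames=[3,-]
Step 2: ref 5 -> FAULT, frames=[3,5]
Step 3: ref 1 -> FAULT, evict 3, frames=[1,5]
Step 4: ref 5 -> HIT, frames=[1,5]
Step 5: ref 5 -> HIT, frames=[1,5]
Step 6: ref 7 -> FAULT, evict 1, frames=[7,5]
At step 6: evicted page 1

Answer: 1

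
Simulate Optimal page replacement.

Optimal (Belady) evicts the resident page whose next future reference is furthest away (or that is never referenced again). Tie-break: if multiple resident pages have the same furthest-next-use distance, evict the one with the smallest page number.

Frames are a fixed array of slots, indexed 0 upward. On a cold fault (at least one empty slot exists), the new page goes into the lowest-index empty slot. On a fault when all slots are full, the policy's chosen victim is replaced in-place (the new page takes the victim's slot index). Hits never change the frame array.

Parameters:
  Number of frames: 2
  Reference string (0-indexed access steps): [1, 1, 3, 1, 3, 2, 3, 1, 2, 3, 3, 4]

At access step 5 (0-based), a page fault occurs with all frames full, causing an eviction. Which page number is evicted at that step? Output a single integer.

Answer: 1

Derivation:
Step 0: ref 1 -> FAULT, frames=[1,-]
Step 1: ref 1 -> HIT, frames=[1,-]
Step 2: ref 3 -> FAULT, frames=[1,3]
Step 3: ref 1 -> HIT, frames=[1,3]
Step 4: ref 3 -> HIT, frames=[1,3]
Step 5: ref 2 -> FAULT, evict 1, frames=[2,3]
At step 5: evicted page 1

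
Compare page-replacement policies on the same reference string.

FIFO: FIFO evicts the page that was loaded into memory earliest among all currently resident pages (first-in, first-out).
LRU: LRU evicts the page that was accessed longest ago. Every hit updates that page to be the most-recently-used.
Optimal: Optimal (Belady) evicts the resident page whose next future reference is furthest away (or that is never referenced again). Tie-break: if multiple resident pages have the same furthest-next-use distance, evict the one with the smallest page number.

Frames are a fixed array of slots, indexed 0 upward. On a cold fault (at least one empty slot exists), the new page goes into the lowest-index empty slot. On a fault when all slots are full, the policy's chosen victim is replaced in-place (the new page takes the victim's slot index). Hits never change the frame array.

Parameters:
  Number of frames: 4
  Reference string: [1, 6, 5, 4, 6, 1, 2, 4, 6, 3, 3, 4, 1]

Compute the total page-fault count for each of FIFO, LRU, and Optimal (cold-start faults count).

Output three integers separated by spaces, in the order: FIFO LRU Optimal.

Answer: 7 7 6

Derivation:
--- FIFO ---
  step 0: ref 1 -> FAULT, frames=[1,-,-,-] (faults so far: 1)
  step 1: ref 6 -> FAULT, frames=[1,6,-,-] (faults so far: 2)
  step 2: ref 5 -> FAULT, frames=[1,6,5,-] (faults so far: 3)
  step 3: ref 4 -> FAULT, frames=[1,6,5,4] (faults so far: 4)
  step 4: ref 6 -> HIT, frames=[1,6,5,4] (faults so far: 4)
  step 5: ref 1 -> HIT, frames=[1,6,5,4] (faults so far: 4)
  step 6: ref 2 -> FAULT, evict 1, frames=[2,6,5,4] (faults so far: 5)
  step 7: ref 4 -> HIT, frames=[2,6,5,4] (faults so far: 5)
  step 8: ref 6 -> HIT, frames=[2,6,5,4] (faults so far: 5)
  step 9: ref 3 -> FAULT, evict 6, frames=[2,3,5,4] (faults so far: 6)
  step 10: ref 3 -> HIT, frames=[2,3,5,4] (faults so far: 6)
  step 11: ref 4 -> HIT, frames=[2,3,5,4] (faults so far: 6)
  step 12: ref 1 -> FAULT, evict 5, frames=[2,3,1,4] (faults so far: 7)
  FIFO total faults: 7
--- LRU ---
  step 0: ref 1 -> FAULT, frames=[1,-,-,-] (faults so far: 1)
  step 1: ref 6 -> FAULT, frames=[1,6,-,-] (faults so far: 2)
  step 2: ref 5 -> FAULT, frames=[1,6,5,-] (faults so far: 3)
  step 3: ref 4 -> FAULT, frames=[1,6,5,4] (faults so far: 4)
  step 4: ref 6 -> HIT, frames=[1,6,5,4] (faults so far: 4)
  step 5: ref 1 -> HIT, frames=[1,6,5,4] (faults so far: 4)
  step 6: ref 2 -> FAULT, evict 5, frames=[1,6,2,4] (faults so far: 5)
  step 7: ref 4 -> HIT, frames=[1,6,2,4] (faults so far: 5)
  step 8: ref 6 -> HIT, frames=[1,6,2,4] (faults so far: 5)
  step 9: ref 3 -> FAULT, evict 1, frames=[3,6,2,4] (faults so far: 6)
  step 10: ref 3 -> HIT, frames=[3,6,2,4] (faults so far: 6)
  step 11: ref 4 -> HIT, frames=[3,6,2,4] (faults so far: 6)
  step 12: ref 1 -> FAULT, evict 2, frames=[3,6,1,4] (faults so far: 7)
  LRU total faults: 7
--- Optimal ---
  step 0: ref 1 -> FAULT, frames=[1,-,-,-] (faults so far: 1)
  step 1: ref 6 -> FAULT, frames=[1,6,-,-] (faults so far: 2)
  step 2: ref 5 -> FAULT, frames=[1,6,5,-] (faults so far: 3)
  step 3: ref 4 -> FAULT, frames=[1,6,5,4] (faults so far: 4)
  step 4: ref 6 -> HIT, frames=[1,6,5,4] (faults so far: 4)
  step 5: ref 1 -> HIT, frames=[1,6,5,4] (faults so far: 4)
  step 6: ref 2 -> FAULT, evict 5, frames=[1,6,2,4] (faults so far: 5)
  step 7: ref 4 -> HIT, frames=[1,6,2,4] (faults so far: 5)
  step 8: ref 6 -> HIT, frames=[1,6,2,4] (faults so far: 5)
  step 9: ref 3 -> FAULT, evict 2, frames=[1,6,3,4] (faults so far: 6)
  step 10: ref 3 -> HIT, frames=[1,6,3,4] (faults so far: 6)
  step 11: ref 4 -> HIT, frames=[1,6,3,4] (faults so far: 6)
  step 12: ref 1 -> HIT, frames=[1,6,3,4] (faults so far: 6)
  Optimal total faults: 6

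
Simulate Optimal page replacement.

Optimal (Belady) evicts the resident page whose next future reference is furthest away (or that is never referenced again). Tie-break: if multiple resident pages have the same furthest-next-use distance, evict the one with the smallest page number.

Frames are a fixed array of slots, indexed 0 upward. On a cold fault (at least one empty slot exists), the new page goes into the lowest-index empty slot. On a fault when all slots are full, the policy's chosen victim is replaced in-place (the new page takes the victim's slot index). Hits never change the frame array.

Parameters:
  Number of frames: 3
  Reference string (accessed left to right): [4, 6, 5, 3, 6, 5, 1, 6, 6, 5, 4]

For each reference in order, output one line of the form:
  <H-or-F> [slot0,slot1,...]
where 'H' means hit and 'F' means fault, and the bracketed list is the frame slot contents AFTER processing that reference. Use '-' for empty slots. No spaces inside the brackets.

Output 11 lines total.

F [4,-,-]
F [4,6,-]
F [4,6,5]
F [3,6,5]
H [3,6,5]
H [3,6,5]
F [1,6,5]
H [1,6,5]
H [1,6,5]
H [1,6,5]
F [4,6,5]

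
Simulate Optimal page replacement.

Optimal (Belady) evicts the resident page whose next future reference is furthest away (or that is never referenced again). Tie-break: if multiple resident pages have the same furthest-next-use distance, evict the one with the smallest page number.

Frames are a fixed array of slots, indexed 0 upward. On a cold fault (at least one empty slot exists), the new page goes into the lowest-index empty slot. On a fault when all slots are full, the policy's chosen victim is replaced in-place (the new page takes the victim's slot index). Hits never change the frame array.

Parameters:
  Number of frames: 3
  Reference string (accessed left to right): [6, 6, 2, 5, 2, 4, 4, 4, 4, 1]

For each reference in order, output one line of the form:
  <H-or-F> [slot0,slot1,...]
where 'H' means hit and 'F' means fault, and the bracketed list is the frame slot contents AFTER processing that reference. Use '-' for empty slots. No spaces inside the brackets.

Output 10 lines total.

F [6,-,-]
H [6,-,-]
F [6,2,-]
F [6,2,5]
H [6,2,5]
F [6,4,5]
H [6,4,5]
H [6,4,5]
H [6,4,5]
F [6,1,5]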